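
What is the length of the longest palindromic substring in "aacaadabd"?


Input: "aacaadabd"
Checking substrings for palindromes:
  [0:5] "aacaa" (len 5) => palindrome
  [1:4] "aca" (len 3) => palindrome
  [4:7] "ada" (len 3) => palindrome
  [0:2] "aa" (len 2) => palindrome
  [3:5] "aa" (len 2) => palindrome
Longest palindromic substring: "aacaa" with length 5

5


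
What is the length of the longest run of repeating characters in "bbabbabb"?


Input: "bbabbabb"
Scanning for longest run:
  Position 1 ('b'): continues run of 'b', length=2
  Position 2 ('a'): new char, reset run to 1
  Position 3 ('b'): new char, reset run to 1
  Position 4 ('b'): continues run of 'b', length=2
  Position 5 ('a'): new char, reset run to 1
  Position 6 ('b'): new char, reset run to 1
  Position 7 ('b'): continues run of 'b', length=2
Longest run: 'b' with length 2

2


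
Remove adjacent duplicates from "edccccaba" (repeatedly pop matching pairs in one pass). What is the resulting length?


Input: edccccaba
Stack-based adjacent duplicate removal:
  Read 'e': push. Stack: e
  Read 'd': push. Stack: ed
  Read 'c': push. Stack: edc
  Read 'c': matches stack top 'c' => pop. Stack: ed
  Read 'c': push. Stack: edc
  Read 'c': matches stack top 'c' => pop. Stack: ed
  Read 'a': push. Stack: eda
  Read 'b': push. Stack: edab
  Read 'a': push. Stack: edaba
Final stack: "edaba" (length 5)

5


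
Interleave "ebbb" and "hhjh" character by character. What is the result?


Interleaving "ebbb" and "hhjh":
  Position 0: 'e' from first, 'h' from second => "eh"
  Position 1: 'b' from first, 'h' from second => "bh"
  Position 2: 'b' from first, 'j' from second => "bj"
  Position 3: 'b' from first, 'h' from second => "bh"
Result: ehbhbjbh

ehbhbjbh


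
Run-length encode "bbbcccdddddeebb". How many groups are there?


Input: bbbcccdddddeebb
Scanning for consecutive runs:
  Group 1: 'b' x 3 (positions 0-2)
  Group 2: 'c' x 3 (positions 3-5)
  Group 3: 'd' x 5 (positions 6-10)
  Group 4: 'e' x 2 (positions 11-12)
  Group 5: 'b' x 2 (positions 13-14)
Total groups: 5

5


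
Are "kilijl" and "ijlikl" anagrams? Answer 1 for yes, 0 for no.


Strings: "kilijl", "ijlikl"
Sorted first:  iijkll
Sorted second: iijkll
Sorted forms match => anagrams

1


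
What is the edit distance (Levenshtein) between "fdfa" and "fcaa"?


Computing edit distance: "fdfa" -> "fcaa"
DP table:
           f    c    a    a
      0    1    2    3    4
  f   1    0    1    2    3
  d   2    1    1    2    3
  f   3    2    2    2    3
  a   4    3    3    2    2
Edit distance = dp[4][4] = 2

2


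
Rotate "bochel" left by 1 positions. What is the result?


Input: "bochel", rotate left by 1
First 1 characters: "b"
Remaining characters: "ochel"
Concatenate remaining + first: "ochel" + "b" = "ochelb"

ochelb


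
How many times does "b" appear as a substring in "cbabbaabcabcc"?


Searching for "b" in "cbabbaabcabcc"
Scanning each position:
  Position 0: "c" => no
  Position 1: "b" => MATCH
  Position 2: "a" => no
  Position 3: "b" => MATCH
  Position 4: "b" => MATCH
  Position 5: "a" => no
  Position 6: "a" => no
  Position 7: "b" => MATCH
  Position 8: "c" => no
  Position 9: "a" => no
  Position 10: "b" => MATCH
  Position 11: "c" => no
  Position 12: "c" => no
Total occurrences: 5

5


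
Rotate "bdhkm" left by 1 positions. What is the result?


Input: "bdhkm", rotate left by 1
First 1 characters: "b"
Remaining characters: "dhkm"
Concatenate remaining + first: "dhkm" + "b" = "dhkmb"

dhkmb


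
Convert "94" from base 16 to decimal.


Input: "94" in base 16
Positional expansion:
  Digit '9' (value 9) x 16^1 = 144
  Digit '4' (value 4) x 16^0 = 4
Sum = 148

148


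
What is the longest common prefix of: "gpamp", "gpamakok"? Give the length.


Words: gpamp, gpamakok
  Position 0: all 'g' => match
  Position 1: all 'p' => match
  Position 2: all 'a' => match
  Position 3: all 'm' => match
  Position 4: ('p', 'a') => mismatch, stop
LCP = "gpam" (length 4)

4


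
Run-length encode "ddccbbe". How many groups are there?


Input: ddccbbe
Scanning for consecutive runs:
  Group 1: 'd' x 2 (positions 0-1)
  Group 2: 'c' x 2 (positions 2-3)
  Group 3: 'b' x 2 (positions 4-5)
  Group 4: 'e' x 1 (positions 6-6)
Total groups: 4

4


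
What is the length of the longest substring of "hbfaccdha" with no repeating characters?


Input: "hbfaccdha"
Sliding window (track last position of each char):
  Position 0 ('h'): window [0,0] length 1 -- new best
  Position 1 ('b'): window [0,1] length 2 -- new best
  Position 2 ('f'): window [0,2] length 3 -- new best
  Position 3 ('a'): window [0,3] length 4 -- new best
  Position 4 ('c'): window [0,4] length 5 -- new best
  Position 5 ('c'): repeat (last at 4), move window start to 5
  Position 5 ('c'): window [5,5] length 1
  Position 6 ('d'): window [5,6] length 2
  Position 7 ('h'): window [5,7] length 3
  Position 8 ('a'): window [5,8] length 4
Longest substring with no repeats: "hbfac" with length 5

5


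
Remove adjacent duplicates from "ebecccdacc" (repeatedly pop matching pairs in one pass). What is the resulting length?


Input: ebecccdacc
Stack-based adjacent duplicate removal:
  Read 'e': push. Stack: e
  Read 'b': push. Stack: eb
  Read 'e': push. Stack: ebe
  Read 'c': push. Stack: ebec
  Read 'c': matches stack top 'c' => pop. Stack: ebe
  Read 'c': push. Stack: ebec
  Read 'd': push. Stack: ebecd
  Read 'a': push. Stack: ebecda
  Read 'c': push. Stack: ebecdac
  Read 'c': matches stack top 'c' => pop. Stack: ebecda
Final stack: "ebecda" (length 6)

6


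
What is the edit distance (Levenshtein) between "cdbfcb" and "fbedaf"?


Computing edit distance: "cdbfcb" -> "fbedaf"
DP table:
           f    b    e    d    a    f
      0    1    2    3    4    5    6
  c   1    1    2    3    4    5    6
  d   2    2    2    3    3    4    5
  b   3    3    2    3    4    4    5
  f   4    3    3    3    4    5    4
  c   5    4    4    4    4    5    5
  b   6    5    4    5    5    5    6
Edit distance = dp[6][6] = 6

6


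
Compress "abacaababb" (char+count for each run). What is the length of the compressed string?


Input: abacaababb
Runs:
  'a' x 1 => "a1"
  'b' x 1 => "b1"
  'a' x 1 => "a1"
  'c' x 1 => "c1"
  'a' x 2 => "a2"
  'b' x 1 => "b1"
  'a' x 1 => "a1"
  'b' x 2 => "b2"
Compressed: "a1b1a1c1a2b1a1b2"
Compressed length: 16

16


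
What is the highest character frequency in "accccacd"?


Input: accccacd
Character counts:
  'a': 2
  'c': 5
  'd': 1
Maximum frequency: 5

5


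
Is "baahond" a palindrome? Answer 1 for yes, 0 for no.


Input: baahond
Reversed: dnohaab
  Compare pos 0 ('b') with pos 6 ('d'): MISMATCH
  Compare pos 1 ('a') with pos 5 ('n'): MISMATCH
  Compare pos 2 ('a') with pos 4 ('o'): MISMATCH
Result: not a palindrome

0


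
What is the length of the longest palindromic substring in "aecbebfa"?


Input: "aecbebfa"
Checking substrings for palindromes:
  [3:6] "beb" (len 3) => palindrome
Longest palindromic substring: "beb" with length 3

3


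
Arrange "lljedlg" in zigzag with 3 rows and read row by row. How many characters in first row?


Zigzag "lljedlg" into 3 rows:
Placing characters:
  'l' => row 0
  'l' => row 1
  'j' => row 2
  'e' => row 1
  'd' => row 0
  'l' => row 1
  'g' => row 2
Rows:
  Row 0: "ld"
  Row 1: "lel"
  Row 2: "jg"
First row length: 2

2


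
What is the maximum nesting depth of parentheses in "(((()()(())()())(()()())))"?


Input: "(((()()(())()())(()()())))"
Tracking depth:
  Position 0 '(': depth becomes 1
  Position 1 '(': depth becomes 2
  Position 2 '(': depth becomes 3
  Position 3 '(': depth becomes 4
  Position 4 ')': depth becomes 3
  Position 5 '(': depth becomes 4
  Position 6 ')': depth becomes 3
  Position 7 '(': depth becomes 4
  Position 8 '(': depth becomes 5
  Position 9 ')': depth becomes 4
  Position 10 ')': depth becomes 3
  Position 11 '(': depth becomes 4
  Position 12 ')': depth becomes 3
  Position 13 '(': depth becomes 4
  Position 14 ')': depth becomes 3
  Position 15 ')': depth becomes 2
  Position 16 '(': depth becomes 3
  Position 17 '(': depth becomes 4
  Position 18 ')': depth becomes 3
  Position 19 '(': depth becomes 4
  Position 20 ')': depth becomes 3
  Position 21 '(': depth becomes 4
  Position 22 ')': depth becomes 3
  Position 23 ')': depth becomes 2
  Position 24 ')': depth becomes 1
  Position 25 ')': depth becomes 0
Maximum depth reached: 5

5


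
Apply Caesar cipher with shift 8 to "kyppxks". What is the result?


Caesar cipher: shift "kyppxks" by 8
  'k' (pos 10) + 8 = pos 18 = 's'
  'y' (pos 24) + 8 = pos 6 = 'g'
  'p' (pos 15) + 8 = pos 23 = 'x'
  'p' (pos 15) + 8 = pos 23 = 'x'
  'x' (pos 23) + 8 = pos 5 = 'f'
  'k' (pos 10) + 8 = pos 18 = 's'
  's' (pos 18) + 8 = pos 0 = 'a'
Result: sgxxfsa

sgxxfsa


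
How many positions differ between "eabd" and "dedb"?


Comparing "eabd" and "dedb" position by position:
  Position 0: 'e' vs 'd' => DIFFER
  Position 1: 'a' vs 'e' => DIFFER
  Position 2: 'b' vs 'd' => DIFFER
  Position 3: 'd' vs 'b' => DIFFER
Positions that differ: 4

4


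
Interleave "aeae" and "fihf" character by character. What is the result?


Interleaving "aeae" and "fihf":
  Position 0: 'a' from first, 'f' from second => "af"
  Position 1: 'e' from first, 'i' from second => "ei"
  Position 2: 'a' from first, 'h' from second => "ah"
  Position 3: 'e' from first, 'f' from second => "ef"
Result: afeiahef

afeiahef


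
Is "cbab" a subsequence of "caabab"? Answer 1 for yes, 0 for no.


Check if "cbab" is a subsequence of "caabab"
Greedy scan:
  Position 0 ('c'): matches sub[0] = 'c'
  Position 1 ('a'): no match needed
  Position 2 ('a'): no match needed
  Position 3 ('b'): matches sub[1] = 'b'
  Position 4 ('a'): matches sub[2] = 'a'
  Position 5 ('b'): matches sub[3] = 'b'
All 4 characters matched => is a subsequence

1


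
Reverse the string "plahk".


Input: plahk
Reading characters right to left:
  Position 4: 'k'
  Position 3: 'h'
  Position 2: 'a'
  Position 1: 'l'
  Position 0: 'p'
Reversed: khalp

khalp


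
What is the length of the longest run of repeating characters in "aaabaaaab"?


Input: "aaabaaaab"
Scanning for longest run:
  Position 1 ('a'): continues run of 'a', length=2
  Position 2 ('a'): continues run of 'a', length=3
  Position 3 ('b'): new char, reset run to 1
  Position 4 ('a'): new char, reset run to 1
  Position 5 ('a'): continues run of 'a', length=2
  Position 6 ('a'): continues run of 'a', length=3
  Position 7 ('a'): continues run of 'a', length=4
  Position 8 ('b'): new char, reset run to 1
Longest run: 'a' with length 4

4


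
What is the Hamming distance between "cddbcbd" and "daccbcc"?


Comparing "cddbcbd" and "daccbcc" position by position:
  Position 0: 'c' vs 'd' => differ
  Position 1: 'd' vs 'a' => differ
  Position 2: 'd' vs 'c' => differ
  Position 3: 'b' vs 'c' => differ
  Position 4: 'c' vs 'b' => differ
  Position 5: 'b' vs 'c' => differ
  Position 6: 'd' vs 'c' => differ
Total differences (Hamming distance): 7

7


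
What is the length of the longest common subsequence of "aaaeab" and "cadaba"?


LCS of "aaaeab" and "cadaba"
DP table:
           c    a    d    a    b    a
      0    0    0    0    0    0    0
  a   0    0    1    1    1    1    1
  a   0    0    1    1    2    2    2
  a   0    0    1    1    2    2    3
  e   0    0    1    1    2    2    3
  a   0    0    1    1    2    2    3
  b   0    0    1    1    2    3    3
LCS length = dp[6][6] = 3

3


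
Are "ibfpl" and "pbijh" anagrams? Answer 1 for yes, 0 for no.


Strings: "ibfpl", "pbijh"
Sorted first:  bfilp
Sorted second: bhijp
Differ at position 1: 'f' vs 'h' => not anagrams

0


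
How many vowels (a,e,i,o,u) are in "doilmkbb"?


Input: doilmkbb
Checking each character:
  'd' at position 0: consonant
  'o' at position 1: vowel (running total: 1)
  'i' at position 2: vowel (running total: 2)
  'l' at position 3: consonant
  'm' at position 4: consonant
  'k' at position 5: consonant
  'b' at position 6: consonant
  'b' at position 7: consonant
Total vowels: 2

2


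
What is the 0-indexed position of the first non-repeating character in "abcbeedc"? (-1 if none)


Input: abcbeedc
Character frequencies:
  'a': 1
  'b': 2
  'c': 2
  'd': 1
  'e': 2
Scanning left to right for freq == 1:
  Position 0 ('a'): unique! => answer = 0

0


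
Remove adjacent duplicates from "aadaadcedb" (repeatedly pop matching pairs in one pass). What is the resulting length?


Input: aadaadcedb
Stack-based adjacent duplicate removal:
  Read 'a': push. Stack: a
  Read 'a': matches stack top 'a' => pop. Stack: (empty)
  Read 'd': push. Stack: d
  Read 'a': push. Stack: da
  Read 'a': matches stack top 'a' => pop. Stack: d
  Read 'd': matches stack top 'd' => pop. Stack: (empty)
  Read 'c': push. Stack: c
  Read 'e': push. Stack: ce
  Read 'd': push. Stack: ced
  Read 'b': push. Stack: cedb
Final stack: "cedb" (length 4)

4


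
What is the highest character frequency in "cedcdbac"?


Input: cedcdbac
Character counts:
  'a': 1
  'b': 1
  'c': 3
  'd': 2
  'e': 1
Maximum frequency: 3

3


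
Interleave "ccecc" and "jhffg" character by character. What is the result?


Interleaving "ccecc" and "jhffg":
  Position 0: 'c' from first, 'j' from second => "cj"
  Position 1: 'c' from first, 'h' from second => "ch"
  Position 2: 'e' from first, 'f' from second => "ef"
  Position 3: 'c' from first, 'f' from second => "cf"
  Position 4: 'c' from first, 'g' from second => "cg"
Result: cjchefcfcg

cjchefcfcg


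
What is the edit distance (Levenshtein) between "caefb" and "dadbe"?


Computing edit distance: "caefb" -> "dadbe"
DP table:
           d    a    d    b    e
      0    1    2    3    4    5
  c   1    1    2    3    4    5
  a   2    2    1    2    3    4
  e   3    3    2    2    3    3
  f   4    4    3    3    3    4
  b   5    5    4    4    3    4
Edit distance = dp[5][5] = 4

4


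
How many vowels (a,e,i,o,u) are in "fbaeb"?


Input: fbaeb
Checking each character:
  'f' at position 0: consonant
  'b' at position 1: consonant
  'a' at position 2: vowel (running total: 1)
  'e' at position 3: vowel (running total: 2)
  'b' at position 4: consonant
Total vowels: 2

2


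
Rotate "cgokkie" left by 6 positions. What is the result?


Input: "cgokkie", rotate left by 6
First 6 characters: "cgokki"
Remaining characters: "e"
Concatenate remaining + first: "e" + "cgokki" = "ecgokki"

ecgokki


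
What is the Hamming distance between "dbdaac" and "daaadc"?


Comparing "dbdaac" and "daaadc" position by position:
  Position 0: 'd' vs 'd' => same
  Position 1: 'b' vs 'a' => differ
  Position 2: 'd' vs 'a' => differ
  Position 3: 'a' vs 'a' => same
  Position 4: 'a' vs 'd' => differ
  Position 5: 'c' vs 'c' => same
Total differences (Hamming distance): 3

3


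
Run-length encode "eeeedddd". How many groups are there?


Input: eeeedddd
Scanning for consecutive runs:
  Group 1: 'e' x 4 (positions 0-3)
  Group 2: 'd' x 4 (positions 4-7)
Total groups: 2

2


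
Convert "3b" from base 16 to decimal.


Input: "3b" in base 16
Positional expansion:
  Digit '3' (value 3) x 16^1 = 48
  Digit 'b' (value 11) x 16^0 = 11
Sum = 59

59


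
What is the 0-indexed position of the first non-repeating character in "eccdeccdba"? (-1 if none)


Input: eccdeccdba
Character frequencies:
  'a': 1
  'b': 1
  'c': 4
  'd': 2
  'e': 2
Scanning left to right for freq == 1:
  Position 0 ('e'): freq=2, skip
  Position 1 ('c'): freq=4, skip
  Position 2 ('c'): freq=4, skip
  Position 3 ('d'): freq=2, skip
  Position 4 ('e'): freq=2, skip
  Position 5 ('c'): freq=4, skip
  Position 6 ('c'): freq=4, skip
  Position 7 ('d'): freq=2, skip
  Position 8 ('b'): unique! => answer = 8

8


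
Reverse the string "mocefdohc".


Input: mocefdohc
Reading characters right to left:
  Position 8: 'c'
  Position 7: 'h'
  Position 6: 'o'
  Position 5: 'd'
  Position 4: 'f'
  Position 3: 'e'
  Position 2: 'c'
  Position 1: 'o'
  Position 0: 'm'
Reversed: chodfecom

chodfecom


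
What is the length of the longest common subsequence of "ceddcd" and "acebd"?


LCS of "ceddcd" and "acebd"
DP table:
           a    c    e    b    d
      0    0    0    0    0    0
  c   0    0    1    1    1    1
  e   0    0    1    2    2    2
  d   0    0    1    2    2    3
  d   0    0    1    2    2    3
  c   0    0    1    2    2    3
  d   0    0    1    2    2    3
LCS length = dp[6][5] = 3

3


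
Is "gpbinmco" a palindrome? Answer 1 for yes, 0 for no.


Input: gpbinmco
Reversed: ocmnibpg
  Compare pos 0 ('g') with pos 7 ('o'): MISMATCH
  Compare pos 1 ('p') with pos 6 ('c'): MISMATCH
  Compare pos 2 ('b') with pos 5 ('m'): MISMATCH
  Compare pos 3 ('i') with pos 4 ('n'): MISMATCH
Result: not a palindrome

0


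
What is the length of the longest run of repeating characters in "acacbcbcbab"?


Input: "acacbcbcbab"
Scanning for longest run:
  Position 1 ('c'): new char, reset run to 1
  Position 2 ('a'): new char, reset run to 1
  Position 3 ('c'): new char, reset run to 1
  Position 4 ('b'): new char, reset run to 1
  Position 5 ('c'): new char, reset run to 1
  Position 6 ('b'): new char, reset run to 1
  Position 7 ('c'): new char, reset run to 1
  Position 8 ('b'): new char, reset run to 1
  Position 9 ('a'): new char, reset run to 1
  Position 10 ('b'): new char, reset run to 1
Longest run: 'a' with length 1

1


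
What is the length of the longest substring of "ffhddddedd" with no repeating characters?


Input: "ffhddddedd"
Sliding window (track last position of each char):
  Position 0 ('f'): window [0,0] length 1 -- new best
  Position 1 ('f'): repeat (last at 0), move window start to 1
  Position 1 ('f'): window [1,1] length 1
  Position 2 ('h'): window [1,2] length 2 -- new best
  Position 3 ('d'): window [1,3] length 3 -- new best
  Position 4 ('d'): repeat (last at 3), move window start to 4
  Position 4 ('d'): window [4,4] length 1
  Position 5 ('d'): repeat (last at 4), move window start to 5
  Position 5 ('d'): window [5,5] length 1
  Position 6 ('d'): repeat (last at 5), move window start to 6
  Position 6 ('d'): window [6,6] length 1
  Position 7 ('e'): window [6,7] length 2
  Position 8 ('d'): repeat (last at 6), move window start to 7
  Position 8 ('d'): window [7,8] length 2
  Position 9 ('d'): repeat (last at 8), move window start to 9
  Position 9 ('d'): window [9,9] length 1
Longest substring with no repeats: "fhd" with length 3

3


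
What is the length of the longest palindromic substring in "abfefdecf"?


Input: "abfefdecf"
Checking substrings for palindromes:
  [2:5] "fef" (len 3) => palindrome
Longest palindromic substring: "fef" with length 3

3


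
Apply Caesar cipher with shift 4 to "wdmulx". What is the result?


Caesar cipher: shift "wdmulx" by 4
  'w' (pos 22) + 4 = pos 0 = 'a'
  'd' (pos 3) + 4 = pos 7 = 'h'
  'm' (pos 12) + 4 = pos 16 = 'q'
  'u' (pos 20) + 4 = pos 24 = 'y'
  'l' (pos 11) + 4 = pos 15 = 'p'
  'x' (pos 23) + 4 = pos 1 = 'b'
Result: ahqypb

ahqypb


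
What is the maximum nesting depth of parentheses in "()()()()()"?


Input: "()()()()()"
Tracking depth:
  Position 0 '(': depth becomes 1
  Position 1 ')': depth becomes 0
  Position 2 '(': depth becomes 1
  Position 3 ')': depth becomes 0
  Position 4 '(': depth becomes 1
  Position 5 ')': depth becomes 0
  Position 6 '(': depth becomes 1
  Position 7 ')': depth becomes 0
  Position 8 '(': depth becomes 1
  Position 9 ')': depth becomes 0
Maximum depth reached: 1

1


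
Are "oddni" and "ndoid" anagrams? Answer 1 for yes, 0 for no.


Strings: "oddni", "ndoid"
Sorted first:  ddino
Sorted second: ddino
Sorted forms match => anagrams

1


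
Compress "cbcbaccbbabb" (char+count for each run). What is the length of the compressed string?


Input: cbcbaccbbabb
Runs:
  'c' x 1 => "c1"
  'b' x 1 => "b1"
  'c' x 1 => "c1"
  'b' x 1 => "b1"
  'a' x 1 => "a1"
  'c' x 2 => "c2"
  'b' x 2 => "b2"
  'a' x 1 => "a1"
  'b' x 2 => "b2"
Compressed: "c1b1c1b1a1c2b2a1b2"
Compressed length: 18

18


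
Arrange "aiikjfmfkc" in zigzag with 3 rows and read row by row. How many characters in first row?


Zigzag "aiikjfmfkc" into 3 rows:
Placing characters:
  'a' => row 0
  'i' => row 1
  'i' => row 2
  'k' => row 1
  'j' => row 0
  'f' => row 1
  'm' => row 2
  'f' => row 1
  'k' => row 0
  'c' => row 1
Rows:
  Row 0: "ajk"
  Row 1: "ikffc"
  Row 2: "im"
First row length: 3

3


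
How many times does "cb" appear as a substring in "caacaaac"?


Searching for "cb" in "caacaaac"
Scanning each position:
  Position 0: "ca" => no
  Position 1: "aa" => no
  Position 2: "ac" => no
  Position 3: "ca" => no
  Position 4: "aa" => no
  Position 5: "aa" => no
  Position 6: "ac" => no
Total occurrences: 0

0


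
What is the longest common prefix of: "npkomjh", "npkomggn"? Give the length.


Words: npkomjh, npkomggn
  Position 0: all 'n' => match
  Position 1: all 'p' => match
  Position 2: all 'k' => match
  Position 3: all 'o' => match
  Position 4: all 'm' => match
  Position 5: ('j', 'g') => mismatch, stop
LCP = "npkom" (length 5)

5


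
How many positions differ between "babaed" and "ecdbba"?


Comparing "babaed" and "ecdbba" position by position:
  Position 0: 'b' vs 'e' => DIFFER
  Position 1: 'a' vs 'c' => DIFFER
  Position 2: 'b' vs 'd' => DIFFER
  Position 3: 'a' vs 'b' => DIFFER
  Position 4: 'e' vs 'b' => DIFFER
  Position 5: 'd' vs 'a' => DIFFER
Positions that differ: 6

6


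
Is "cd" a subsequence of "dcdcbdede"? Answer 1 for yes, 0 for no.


Check if "cd" is a subsequence of "dcdcbdede"
Greedy scan:
  Position 0 ('d'): no match needed
  Position 1 ('c'): matches sub[0] = 'c'
  Position 2 ('d'): matches sub[1] = 'd'
  Position 3 ('c'): no match needed
  Position 4 ('b'): no match needed
  Position 5 ('d'): no match needed
  Position 6 ('e'): no match needed
  Position 7 ('d'): no match needed
  Position 8 ('e'): no match needed
All 2 characters matched => is a subsequence

1


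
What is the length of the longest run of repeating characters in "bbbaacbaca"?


Input: "bbbaacbaca"
Scanning for longest run:
  Position 1 ('b'): continues run of 'b', length=2
  Position 2 ('b'): continues run of 'b', length=3
  Position 3 ('a'): new char, reset run to 1
  Position 4 ('a'): continues run of 'a', length=2
  Position 5 ('c'): new char, reset run to 1
  Position 6 ('b'): new char, reset run to 1
  Position 7 ('a'): new char, reset run to 1
  Position 8 ('c'): new char, reset run to 1
  Position 9 ('a'): new char, reset run to 1
Longest run: 'b' with length 3

3


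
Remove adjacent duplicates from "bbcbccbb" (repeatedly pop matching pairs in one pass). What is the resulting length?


Input: bbcbccbb
Stack-based adjacent duplicate removal:
  Read 'b': push. Stack: b
  Read 'b': matches stack top 'b' => pop. Stack: (empty)
  Read 'c': push. Stack: c
  Read 'b': push. Stack: cb
  Read 'c': push. Stack: cbc
  Read 'c': matches stack top 'c' => pop. Stack: cb
  Read 'b': matches stack top 'b' => pop. Stack: c
  Read 'b': push. Stack: cb
Final stack: "cb" (length 2)

2


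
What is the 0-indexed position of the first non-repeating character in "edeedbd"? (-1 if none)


Input: edeedbd
Character frequencies:
  'b': 1
  'd': 3
  'e': 3
Scanning left to right for freq == 1:
  Position 0 ('e'): freq=3, skip
  Position 1 ('d'): freq=3, skip
  Position 2 ('e'): freq=3, skip
  Position 3 ('e'): freq=3, skip
  Position 4 ('d'): freq=3, skip
  Position 5 ('b'): unique! => answer = 5

5


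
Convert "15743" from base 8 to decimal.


Input: "15743" in base 8
Positional expansion:
  Digit '1' (value 1) x 8^4 = 4096
  Digit '5' (value 5) x 8^3 = 2560
  Digit '7' (value 7) x 8^2 = 448
  Digit '4' (value 4) x 8^1 = 32
  Digit '3' (value 3) x 8^0 = 3
Sum = 7139

7139


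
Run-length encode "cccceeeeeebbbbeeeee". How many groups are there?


Input: cccceeeeeebbbbeeeee
Scanning for consecutive runs:
  Group 1: 'c' x 4 (positions 0-3)
  Group 2: 'e' x 6 (positions 4-9)
  Group 3: 'b' x 4 (positions 10-13)
  Group 4: 'e' x 5 (positions 14-18)
Total groups: 4

4


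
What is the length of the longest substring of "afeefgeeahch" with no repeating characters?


Input: "afeefgeeahch"
Sliding window (track last position of each char):
  Position 0 ('a'): window [0,0] length 1 -- new best
  Position 1 ('f'): window [0,1] length 2 -- new best
  Position 2 ('e'): window [0,2] length 3 -- new best
  Position 3 ('e'): repeat (last at 2), move window start to 3
  Position 3 ('e'): window [3,3] length 1
  Position 4 ('f'): window [3,4] length 2
  Position 5 ('g'): window [3,5] length 3
  Position 6 ('e'): repeat (last at 3), move window start to 4
  Position 6 ('e'): window [4,6] length 3
  Position 7 ('e'): repeat (last at 6), move window start to 7
  Position 7 ('e'): window [7,7] length 1
  Position 8 ('a'): window [7,8] length 2
  Position 9 ('h'): window [7,9] length 3
  Position 10 ('c'): window [7,10] length 4 -- new best
  Position 11 ('h'): repeat (last at 9), move window start to 10
  Position 11 ('h'): window [10,11] length 2
Longest substring with no repeats: "eahc" with length 4

4


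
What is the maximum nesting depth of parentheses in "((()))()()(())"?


Input: "((()))()()(())"
Tracking depth:
  Position 0 '(': depth becomes 1
  Position 1 '(': depth becomes 2
  Position 2 '(': depth becomes 3
  Position 3 ')': depth becomes 2
  Position 4 ')': depth becomes 1
  Position 5 ')': depth becomes 0
  Position 6 '(': depth becomes 1
  Position 7 ')': depth becomes 0
  Position 8 '(': depth becomes 1
  Position 9 ')': depth becomes 0
  Position 10 '(': depth becomes 1
  Position 11 '(': depth becomes 2
  Position 12 ')': depth becomes 1
  Position 13 ')': depth becomes 0
Maximum depth reached: 3

3


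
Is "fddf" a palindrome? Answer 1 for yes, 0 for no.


Input: fddf
Reversed: fddf
  Compare pos 0 ('f') with pos 3 ('f'): match
  Compare pos 1 ('d') with pos 2 ('d'): match
Result: palindrome

1


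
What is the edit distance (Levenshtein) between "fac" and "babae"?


Computing edit distance: "fac" -> "babae"
DP table:
           b    a    b    a    e
      0    1    2    3    4    5
  f   1    1    2    3    4    5
  a   2    2    1    2    3    4
  c   3    3    2    2    3    4
Edit distance = dp[3][5] = 4

4


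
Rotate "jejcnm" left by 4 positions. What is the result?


Input: "jejcnm", rotate left by 4
First 4 characters: "jejc"
Remaining characters: "nm"
Concatenate remaining + first: "nm" + "jejc" = "nmjejc"

nmjejc


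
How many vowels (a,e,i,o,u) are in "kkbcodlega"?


Input: kkbcodlega
Checking each character:
  'k' at position 0: consonant
  'k' at position 1: consonant
  'b' at position 2: consonant
  'c' at position 3: consonant
  'o' at position 4: vowel (running total: 1)
  'd' at position 5: consonant
  'l' at position 6: consonant
  'e' at position 7: vowel (running total: 2)
  'g' at position 8: consonant
  'a' at position 9: vowel (running total: 3)
Total vowels: 3

3


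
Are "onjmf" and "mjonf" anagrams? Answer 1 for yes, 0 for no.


Strings: "onjmf", "mjonf"
Sorted first:  fjmno
Sorted second: fjmno
Sorted forms match => anagrams

1


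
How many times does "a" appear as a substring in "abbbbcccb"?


Searching for "a" in "abbbbcccb"
Scanning each position:
  Position 0: "a" => MATCH
  Position 1: "b" => no
  Position 2: "b" => no
  Position 3: "b" => no
  Position 4: "b" => no
  Position 5: "c" => no
  Position 6: "c" => no
  Position 7: "c" => no
  Position 8: "b" => no
Total occurrences: 1

1


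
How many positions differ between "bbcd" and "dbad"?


Comparing "bbcd" and "dbad" position by position:
  Position 0: 'b' vs 'd' => DIFFER
  Position 1: 'b' vs 'b' => same
  Position 2: 'c' vs 'a' => DIFFER
  Position 3: 'd' vs 'd' => same
Positions that differ: 2

2


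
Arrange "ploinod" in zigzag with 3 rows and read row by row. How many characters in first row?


Zigzag "ploinod" into 3 rows:
Placing characters:
  'p' => row 0
  'l' => row 1
  'o' => row 2
  'i' => row 1
  'n' => row 0
  'o' => row 1
  'd' => row 2
Rows:
  Row 0: "pn"
  Row 1: "lio"
  Row 2: "od"
First row length: 2

2


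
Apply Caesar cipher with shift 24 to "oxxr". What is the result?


Caesar cipher: shift "oxxr" by 24
  'o' (pos 14) + 24 = pos 12 = 'm'
  'x' (pos 23) + 24 = pos 21 = 'v'
  'x' (pos 23) + 24 = pos 21 = 'v'
  'r' (pos 17) + 24 = pos 15 = 'p'
Result: mvvp

mvvp


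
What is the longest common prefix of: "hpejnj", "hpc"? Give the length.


Words: hpejnj, hpc
  Position 0: all 'h' => match
  Position 1: all 'p' => match
  Position 2: ('e', 'c') => mismatch, stop
LCP = "hp" (length 2)

2


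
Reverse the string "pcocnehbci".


Input: pcocnehbci
Reading characters right to left:
  Position 9: 'i'
  Position 8: 'c'
  Position 7: 'b'
  Position 6: 'h'
  Position 5: 'e'
  Position 4: 'n'
  Position 3: 'c'
  Position 2: 'o'
  Position 1: 'c'
  Position 0: 'p'
Reversed: icbhencocp

icbhencocp


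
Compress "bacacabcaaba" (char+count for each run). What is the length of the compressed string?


Input: bacacabcaaba
Runs:
  'b' x 1 => "b1"
  'a' x 1 => "a1"
  'c' x 1 => "c1"
  'a' x 1 => "a1"
  'c' x 1 => "c1"
  'a' x 1 => "a1"
  'b' x 1 => "b1"
  'c' x 1 => "c1"
  'a' x 2 => "a2"
  'b' x 1 => "b1"
  'a' x 1 => "a1"
Compressed: "b1a1c1a1c1a1b1c1a2b1a1"
Compressed length: 22

22


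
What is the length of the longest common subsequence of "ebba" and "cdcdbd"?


LCS of "ebba" and "cdcdbd"
DP table:
           c    d    c    d    b    d
      0    0    0    0    0    0    0
  e   0    0    0    0    0    0    0
  b   0    0    0    0    0    1    1
  b   0    0    0    0    0    1    1
  a   0    0    0    0    0    1    1
LCS length = dp[4][6] = 1

1


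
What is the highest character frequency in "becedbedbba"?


Input: becedbedbba
Character counts:
  'a': 1
  'b': 4
  'c': 1
  'd': 2
  'e': 3
Maximum frequency: 4

4


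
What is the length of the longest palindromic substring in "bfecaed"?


Input: "bfecaed"
Checking substrings for palindromes:
  No multi-char palindromic substrings found
Longest palindromic substring: "b" with length 1

1


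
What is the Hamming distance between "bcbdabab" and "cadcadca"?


Comparing "bcbdabab" and "cadcadca" position by position:
  Position 0: 'b' vs 'c' => differ
  Position 1: 'c' vs 'a' => differ
  Position 2: 'b' vs 'd' => differ
  Position 3: 'd' vs 'c' => differ
  Position 4: 'a' vs 'a' => same
  Position 5: 'b' vs 'd' => differ
  Position 6: 'a' vs 'c' => differ
  Position 7: 'b' vs 'a' => differ
Total differences (Hamming distance): 7

7


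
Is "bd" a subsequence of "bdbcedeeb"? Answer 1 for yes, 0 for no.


Check if "bd" is a subsequence of "bdbcedeeb"
Greedy scan:
  Position 0 ('b'): matches sub[0] = 'b'
  Position 1 ('d'): matches sub[1] = 'd'
  Position 2 ('b'): no match needed
  Position 3 ('c'): no match needed
  Position 4 ('e'): no match needed
  Position 5 ('d'): no match needed
  Position 6 ('e'): no match needed
  Position 7 ('e'): no match needed
  Position 8 ('b'): no match needed
All 2 characters matched => is a subsequence

1


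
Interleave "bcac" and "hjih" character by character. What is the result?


Interleaving "bcac" and "hjih":
  Position 0: 'b' from first, 'h' from second => "bh"
  Position 1: 'c' from first, 'j' from second => "cj"
  Position 2: 'a' from first, 'i' from second => "ai"
  Position 3: 'c' from first, 'h' from second => "ch"
Result: bhcjaich

bhcjaich


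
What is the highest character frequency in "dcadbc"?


Input: dcadbc
Character counts:
  'a': 1
  'b': 1
  'c': 2
  'd': 2
Maximum frequency: 2

2


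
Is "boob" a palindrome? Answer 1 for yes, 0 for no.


Input: boob
Reversed: boob
  Compare pos 0 ('b') with pos 3 ('b'): match
  Compare pos 1 ('o') with pos 2 ('o'): match
Result: palindrome

1


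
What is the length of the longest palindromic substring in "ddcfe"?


Input: "ddcfe"
Checking substrings for palindromes:
  [0:2] "dd" (len 2) => palindrome
Longest palindromic substring: "dd" with length 2

2


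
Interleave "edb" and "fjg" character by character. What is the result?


Interleaving "edb" and "fjg":
  Position 0: 'e' from first, 'f' from second => "ef"
  Position 1: 'd' from first, 'j' from second => "dj"
  Position 2: 'b' from first, 'g' from second => "bg"
Result: efdjbg

efdjbg


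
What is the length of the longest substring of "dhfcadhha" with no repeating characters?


Input: "dhfcadhha"
Sliding window (track last position of each char):
  Position 0 ('d'): window [0,0] length 1 -- new best
  Position 1 ('h'): window [0,1] length 2 -- new best
  Position 2 ('f'): window [0,2] length 3 -- new best
  Position 3 ('c'): window [0,3] length 4 -- new best
  Position 4 ('a'): window [0,4] length 5 -- new best
  Position 5 ('d'): repeat (last at 0), move window start to 1
  Position 5 ('d'): window [1,5] length 5
  Position 6 ('h'): repeat (last at 1), move window start to 2
  Position 6 ('h'): window [2,6] length 5
  Position 7 ('h'): repeat (last at 6), move window start to 7
  Position 7 ('h'): window [7,7] length 1
  Position 8 ('a'): window [7,8] length 2
Longest substring with no repeats: "dhfca" with length 5

5


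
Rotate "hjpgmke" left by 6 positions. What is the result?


Input: "hjpgmke", rotate left by 6
First 6 characters: "hjpgmk"
Remaining characters: "e"
Concatenate remaining + first: "e" + "hjpgmk" = "ehjpgmk"

ehjpgmk


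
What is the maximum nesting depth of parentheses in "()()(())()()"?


Input: "()()(())()()"
Tracking depth:
  Position 0 '(': depth becomes 1
  Position 1 ')': depth becomes 0
  Position 2 '(': depth becomes 1
  Position 3 ')': depth becomes 0
  Position 4 '(': depth becomes 1
  Position 5 '(': depth becomes 2
  Position 6 ')': depth becomes 1
  Position 7 ')': depth becomes 0
  Position 8 '(': depth becomes 1
  Position 9 ')': depth becomes 0
  Position 10 '(': depth becomes 1
  Position 11 ')': depth becomes 0
Maximum depth reached: 2

2


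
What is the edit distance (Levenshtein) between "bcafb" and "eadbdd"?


Computing edit distance: "bcafb" -> "eadbdd"
DP table:
           e    a    d    b    d    d
      0    1    2    3    4    5    6
  b   1    1    2    3    3    4    5
  c   2    2    2    3    4    4    5
  a   3    3    2    3    4    5    5
  f   4    4    3    3    4    5    6
  b   5    5    4    4    3    4    5
Edit distance = dp[5][6] = 5

5


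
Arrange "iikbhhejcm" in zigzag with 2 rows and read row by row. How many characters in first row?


Zigzag "iikbhhejcm" into 2 rows:
Placing characters:
  'i' => row 0
  'i' => row 1
  'k' => row 0
  'b' => row 1
  'h' => row 0
  'h' => row 1
  'e' => row 0
  'j' => row 1
  'c' => row 0
  'm' => row 1
Rows:
  Row 0: "ikhec"
  Row 1: "ibhjm"
First row length: 5

5


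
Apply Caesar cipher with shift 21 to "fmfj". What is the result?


Caesar cipher: shift "fmfj" by 21
  'f' (pos 5) + 21 = pos 0 = 'a'
  'm' (pos 12) + 21 = pos 7 = 'h'
  'f' (pos 5) + 21 = pos 0 = 'a'
  'j' (pos 9) + 21 = pos 4 = 'e'
Result: ahae

ahae


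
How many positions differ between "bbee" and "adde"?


Comparing "bbee" and "adde" position by position:
  Position 0: 'b' vs 'a' => DIFFER
  Position 1: 'b' vs 'd' => DIFFER
  Position 2: 'e' vs 'd' => DIFFER
  Position 3: 'e' vs 'e' => same
Positions that differ: 3

3


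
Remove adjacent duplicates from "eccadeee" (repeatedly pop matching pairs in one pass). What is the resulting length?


Input: eccadeee
Stack-based adjacent duplicate removal:
  Read 'e': push. Stack: e
  Read 'c': push. Stack: ec
  Read 'c': matches stack top 'c' => pop. Stack: e
  Read 'a': push. Stack: ea
  Read 'd': push. Stack: ead
  Read 'e': push. Stack: eade
  Read 'e': matches stack top 'e' => pop. Stack: ead
  Read 'e': push. Stack: eade
Final stack: "eade" (length 4)

4


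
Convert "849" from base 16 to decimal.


Input: "849" in base 16
Positional expansion:
  Digit '8' (value 8) x 16^2 = 2048
  Digit '4' (value 4) x 16^1 = 64
  Digit '9' (value 9) x 16^0 = 9
Sum = 2121

2121


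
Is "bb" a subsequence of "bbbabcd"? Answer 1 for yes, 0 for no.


Check if "bb" is a subsequence of "bbbabcd"
Greedy scan:
  Position 0 ('b'): matches sub[0] = 'b'
  Position 1 ('b'): matches sub[1] = 'b'
  Position 2 ('b'): no match needed
  Position 3 ('a'): no match needed
  Position 4 ('b'): no match needed
  Position 5 ('c'): no match needed
  Position 6 ('d'): no match needed
All 2 characters matched => is a subsequence

1


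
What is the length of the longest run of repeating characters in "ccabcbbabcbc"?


Input: "ccabcbbabcbc"
Scanning for longest run:
  Position 1 ('c'): continues run of 'c', length=2
  Position 2 ('a'): new char, reset run to 1
  Position 3 ('b'): new char, reset run to 1
  Position 4 ('c'): new char, reset run to 1
  Position 5 ('b'): new char, reset run to 1
  Position 6 ('b'): continues run of 'b', length=2
  Position 7 ('a'): new char, reset run to 1
  Position 8 ('b'): new char, reset run to 1
  Position 9 ('c'): new char, reset run to 1
  Position 10 ('b'): new char, reset run to 1
  Position 11 ('c'): new char, reset run to 1
Longest run: 'c' with length 2

2


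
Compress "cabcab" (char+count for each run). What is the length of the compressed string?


Input: cabcab
Runs:
  'c' x 1 => "c1"
  'a' x 1 => "a1"
  'b' x 1 => "b1"
  'c' x 1 => "c1"
  'a' x 1 => "a1"
  'b' x 1 => "b1"
Compressed: "c1a1b1c1a1b1"
Compressed length: 12

12


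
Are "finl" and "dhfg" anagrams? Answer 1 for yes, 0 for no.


Strings: "finl", "dhfg"
Sorted first:  filn
Sorted second: dfgh
Differ at position 0: 'f' vs 'd' => not anagrams

0


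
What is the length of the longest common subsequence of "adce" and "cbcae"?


LCS of "adce" and "cbcae"
DP table:
           c    b    c    a    e
      0    0    0    0    0    0
  a   0    0    0    0    1    1
  d   0    0    0    0    1    1
  c   0    1    1    1    1    1
  e   0    1    1    1    1    2
LCS length = dp[4][5] = 2

2


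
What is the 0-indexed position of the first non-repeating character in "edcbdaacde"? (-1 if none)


Input: edcbdaacde
Character frequencies:
  'a': 2
  'b': 1
  'c': 2
  'd': 3
  'e': 2
Scanning left to right for freq == 1:
  Position 0 ('e'): freq=2, skip
  Position 1 ('d'): freq=3, skip
  Position 2 ('c'): freq=2, skip
  Position 3 ('b'): unique! => answer = 3

3


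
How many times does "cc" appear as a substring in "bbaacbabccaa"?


Searching for "cc" in "bbaacbabccaa"
Scanning each position:
  Position 0: "bb" => no
  Position 1: "ba" => no
  Position 2: "aa" => no
  Position 3: "ac" => no
  Position 4: "cb" => no
  Position 5: "ba" => no
  Position 6: "ab" => no
  Position 7: "bc" => no
  Position 8: "cc" => MATCH
  Position 9: "ca" => no
  Position 10: "aa" => no
Total occurrences: 1

1


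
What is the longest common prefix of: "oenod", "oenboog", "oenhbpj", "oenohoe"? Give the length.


Words: oenod, oenboog, oenhbpj, oenohoe
  Position 0: all 'o' => match
  Position 1: all 'e' => match
  Position 2: all 'n' => match
  Position 3: ('o', 'b', 'h', 'o') => mismatch, stop
LCP = "oen" (length 3)

3


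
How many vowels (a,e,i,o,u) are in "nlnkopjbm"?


Input: nlnkopjbm
Checking each character:
  'n' at position 0: consonant
  'l' at position 1: consonant
  'n' at position 2: consonant
  'k' at position 3: consonant
  'o' at position 4: vowel (running total: 1)
  'p' at position 5: consonant
  'j' at position 6: consonant
  'b' at position 7: consonant
  'm' at position 8: consonant
Total vowels: 1

1


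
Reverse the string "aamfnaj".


Input: aamfnaj
Reading characters right to left:
  Position 6: 'j'
  Position 5: 'a'
  Position 4: 'n'
  Position 3: 'f'
  Position 2: 'm'
  Position 1: 'a'
  Position 0: 'a'
Reversed: janfmaa

janfmaa


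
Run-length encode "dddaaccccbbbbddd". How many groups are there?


Input: dddaaccccbbbbddd
Scanning for consecutive runs:
  Group 1: 'd' x 3 (positions 0-2)
  Group 2: 'a' x 2 (positions 3-4)
  Group 3: 'c' x 4 (positions 5-8)
  Group 4: 'b' x 4 (positions 9-12)
  Group 5: 'd' x 3 (positions 13-15)
Total groups: 5

5
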